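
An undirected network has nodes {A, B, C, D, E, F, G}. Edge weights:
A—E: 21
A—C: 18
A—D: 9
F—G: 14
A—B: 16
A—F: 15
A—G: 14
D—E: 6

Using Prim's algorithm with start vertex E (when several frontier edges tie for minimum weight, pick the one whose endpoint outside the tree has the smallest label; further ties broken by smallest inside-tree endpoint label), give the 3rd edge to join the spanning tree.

Prim's algorithm from E:
Step 1: cheapest edge leaving the tree is D—E (6); add D.
Step 2: cheapest edge leaving the tree is A—D (9); add A.
Step 3: cheapest edge leaving the tree is A—G (14); add G.
Step 4: cheapest edge leaving the tree is F—G (14); add F.
Step 5: cheapest edge leaving the tree is A—B (16); add B.
Step 6: cheapest edge leaving the tree is A—C (18); add C.
The 3rd edge added is A—G.

A-G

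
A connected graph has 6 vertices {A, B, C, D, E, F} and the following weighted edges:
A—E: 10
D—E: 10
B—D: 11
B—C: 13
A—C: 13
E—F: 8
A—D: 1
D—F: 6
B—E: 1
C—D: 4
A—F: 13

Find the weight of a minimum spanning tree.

20

Kruskal's algorithm — process edges by increasing weight (ties by edge label):
A—D (1): add. Components now {A,D} {B} {C} {E} {F}
B—E (1): add. Components now {A,D} {B,E} {C} {F}
C—D (4): add. Components now {A,C,D} {B,E} {F}
D—F (6): add. Components now {A,C,D,F} {B,E}
E—F (8): add. Components now {A,B,C,D,E,F}
MST edges: A—D, B—E, C—D, D—F, E—F; total weight 1+1+4+6+8 = 20.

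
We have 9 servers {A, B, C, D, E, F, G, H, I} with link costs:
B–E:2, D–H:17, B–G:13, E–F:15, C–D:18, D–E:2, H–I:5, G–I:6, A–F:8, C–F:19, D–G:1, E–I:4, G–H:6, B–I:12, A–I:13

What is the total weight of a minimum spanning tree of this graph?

53

Sort edges by weight, then run Kruskal:
D–G (1): add — endpoints in different components.
B–E (2): add — endpoints in different components.
D–E (2): add — endpoints in different components.
E–I (4): add — endpoints in different components.
H–I (5): add — endpoints in different components.
G–H (6): skip — G and H already connected.
G–I (6): skip — G and I already connected.
A–F (8): add — endpoints in different components.
B–I (12): skip — B and I already connected.
A–I (13): add — endpoints in different components.
B–G (13): skip — B and G already connected.
E–F (15): skip — E and F already connected.
D–H (17): skip — D and H already connected.
C–D (18): add — endpoints in different components.
MST edges: D–G, B–E, D–E, E–I, H–I, A–F, A–I, C–D; total weight 1+2+2+4+5+8+13+18 = 53.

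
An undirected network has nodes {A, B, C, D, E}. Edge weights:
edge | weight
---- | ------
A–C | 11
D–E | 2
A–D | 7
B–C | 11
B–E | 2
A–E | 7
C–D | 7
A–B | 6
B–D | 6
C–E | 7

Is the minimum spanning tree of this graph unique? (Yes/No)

Kruskal's algorithm — process edges by increasing weight (ties by edge label):
B–E (2): add — endpoints in different components.
D–E (2): add — endpoints in different components.
A–B (6): add — endpoints in different components.
B–D (6): skip — B and D already connected.
A–D (7): skip — A and D already connected.
A–E (7): skip — A and E already connected.
C–D (7): add — endpoints in different components.
Non-tree edge C–E has weight 7, equal to the heaviest edge on its tree cycle — swapping gives another MST of the same weight. Not unique.

No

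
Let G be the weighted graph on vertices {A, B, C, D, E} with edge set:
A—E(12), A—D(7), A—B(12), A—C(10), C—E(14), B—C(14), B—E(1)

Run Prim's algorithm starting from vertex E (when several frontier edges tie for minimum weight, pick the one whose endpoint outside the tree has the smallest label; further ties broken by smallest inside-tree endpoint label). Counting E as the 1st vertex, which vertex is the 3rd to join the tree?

Prim, starting at E.
Step 1: frontier [B—E 1, A—E 12, C—E 14] → take B—E (1); add B.
Step 2: frontier [A—B 12, B—C 14, A—E 12, C—E 14] → take A—B (12); add A.
Step 3: frontier [A—D 7, A—C 10, B—C 14, C—E 14] → take A—D (7); add D.
Step 4: frontier [A—C 10, B—C 14, C—E 14] → take A—C (10); add C.
Vertex order: E, B, A, D, C. The 3rd vertex is A.

A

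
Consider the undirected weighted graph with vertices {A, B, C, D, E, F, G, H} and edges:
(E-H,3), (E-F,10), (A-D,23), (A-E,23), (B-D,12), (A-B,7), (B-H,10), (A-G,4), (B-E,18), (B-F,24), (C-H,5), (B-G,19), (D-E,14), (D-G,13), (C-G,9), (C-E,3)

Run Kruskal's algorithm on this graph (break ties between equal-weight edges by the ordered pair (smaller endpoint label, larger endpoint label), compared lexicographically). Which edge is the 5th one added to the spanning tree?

C-G

Kruskal's algorithm — process edges by increasing weight (ties by edge label):
C-E (3): add — endpoints in different components.
E-H (3): add — endpoints in different components.
A-G (4): add — endpoints in different components.
C-H (5): skip — C and H already connected.
A-B (7): add — endpoints in different components.
C-G (9): add — endpoints in different components.
B-H (10): skip — B and H already connected.
E-F (10): add — endpoints in different components.
B-D (12): add — endpoints in different components.
The 5th edge added is C-G.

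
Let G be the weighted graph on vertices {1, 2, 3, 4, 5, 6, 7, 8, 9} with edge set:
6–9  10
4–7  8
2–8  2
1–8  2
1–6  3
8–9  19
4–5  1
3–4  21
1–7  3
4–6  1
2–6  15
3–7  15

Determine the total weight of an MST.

37

Prim's algorithm from 3:
Step 1: frontier [3–7 15, 3–4 21] → take 3–7 (15); add 7.
Step 2: frontier [3–4 21, 1–7 3, 4–7 8] → take 1–7 (3); add 1.
Step 3: frontier [1–8 2, 1–6 3, 3–4 21, 4–7 8] → take 1–8 (2); add 8.
Step 4: frontier [1–6 3, 3–4 21, 4–7 8, 2–8 2, 8–9 19] → take 2–8 (2); add 2.
Step 5: frontier [1–6 3, 2–6 15, 3–4 21, 4–7 8, 8–9 19] → take 1–6 (3); add 6.
Step 6: frontier [3–4 21, 4–6 1, 6–9 10, 4–7 8, 8–9 19] → take 4–6 (1); add 4.
Step 7: frontier [4–5 1, 6–9 10, 8–9 19] → take 4–5 (1); add 5.
Step 8: frontier [6–9 10, 8–9 19] → take 6–9 (10); add 9.
MST edges: 3–7, 1–7, 1–8, 2–8, 1–6, 4–6, 4–5, 6–9; total weight 15+3+2+2+3+1+1+10 = 37.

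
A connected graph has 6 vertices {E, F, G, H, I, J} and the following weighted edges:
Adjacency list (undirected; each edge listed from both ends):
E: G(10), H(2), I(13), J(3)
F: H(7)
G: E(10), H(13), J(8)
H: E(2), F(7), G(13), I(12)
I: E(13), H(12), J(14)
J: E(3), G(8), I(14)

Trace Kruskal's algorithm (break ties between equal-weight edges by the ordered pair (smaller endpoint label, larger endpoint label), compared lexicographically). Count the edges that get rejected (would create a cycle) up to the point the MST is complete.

1

Kruskal's algorithm — process edges by increasing weight (ties by edge label):
E—H (2): add. Components now {E,H} {F} {G} {I} {J}
E—J (3): add. Components now {E,H,J} {F} {G} {I}
F—H (7): add. Components now {E,F,H,J} {G} {I}
G—J (8): add. Components now {E,F,G,H,J} {I}
E—G (10): skip — E and G already connected.
H—I (12): add. Components now {E,F,G,H,I,J}
Edges rejected before the tree was complete: 1.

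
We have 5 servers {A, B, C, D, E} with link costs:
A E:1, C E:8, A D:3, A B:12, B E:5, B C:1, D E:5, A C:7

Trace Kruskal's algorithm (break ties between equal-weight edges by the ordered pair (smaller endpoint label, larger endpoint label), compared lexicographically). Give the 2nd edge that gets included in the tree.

Kruskal's algorithm — process edges by increasing weight (ties by edge label):
A E (1): add — endpoints in different components.
B C (1): add — endpoints in different components.
A D (3): add — endpoints in different components.
B E (5): add — endpoints in different components.
The 2nd edge added is B C.

B-C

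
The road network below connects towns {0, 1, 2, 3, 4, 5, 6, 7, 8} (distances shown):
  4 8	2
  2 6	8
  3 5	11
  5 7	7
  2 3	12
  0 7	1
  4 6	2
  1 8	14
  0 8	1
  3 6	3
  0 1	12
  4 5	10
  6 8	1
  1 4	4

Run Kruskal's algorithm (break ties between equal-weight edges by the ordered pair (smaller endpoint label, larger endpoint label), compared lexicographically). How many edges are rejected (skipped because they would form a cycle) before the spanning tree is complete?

Kruskal: consider edges lightest-first.
0 7 (1): add — endpoints in different components.
0 8 (1): add — endpoints in different components.
6 8 (1): add — endpoints in different components.
4 6 (2): add — endpoints in different components.
4 8 (2): skip — 4 and 8 already connected.
3 6 (3): add — endpoints in different components.
1 4 (4): add — endpoints in different components.
5 7 (7): add — endpoints in different components.
2 6 (8): add — endpoints in different components.
Edges rejected before the tree was complete: 1.

1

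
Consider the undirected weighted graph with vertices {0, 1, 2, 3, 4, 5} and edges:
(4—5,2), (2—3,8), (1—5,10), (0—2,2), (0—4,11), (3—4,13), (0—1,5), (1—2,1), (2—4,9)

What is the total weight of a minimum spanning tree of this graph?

Grow the tree from 3 using Prim:
Step 1: cheapest edge leaving the tree is 2—3 (8); add 2.
Step 2: cheapest edge leaving the tree is 1—2 (1); add 1.
Step 3: cheapest edge leaving the tree is 0—2 (2); add 0.
Step 4: cheapest edge leaving the tree is 2—4 (9); add 4.
Step 5: cheapest edge leaving the tree is 4—5 (2); add 5.
MST edges: 2—3, 1—2, 0—2, 2—4, 4—5; total weight 8+1+2+9+2 = 22.

22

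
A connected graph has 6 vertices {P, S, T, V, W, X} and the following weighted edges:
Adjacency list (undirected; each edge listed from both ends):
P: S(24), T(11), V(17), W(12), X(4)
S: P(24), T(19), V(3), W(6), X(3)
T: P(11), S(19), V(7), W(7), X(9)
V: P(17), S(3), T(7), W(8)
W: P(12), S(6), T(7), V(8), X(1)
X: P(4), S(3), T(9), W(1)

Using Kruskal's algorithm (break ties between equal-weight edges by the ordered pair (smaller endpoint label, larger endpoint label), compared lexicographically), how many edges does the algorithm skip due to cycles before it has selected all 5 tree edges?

1

Kruskal's algorithm — process edges by increasing weight (ties by edge label):
W X (1): add. Components now {S} {W,X} {V} {T} {P}
S V (3): add. Components now {S,V} {W,X} {T} {P}
S X (3): add. Components now {S,V,W,X} {T} {P}
P X (4): add. Components now {P,S,V,W,X} {T}
S W (6): skip — S and W already connected.
T V (7): add. Components now {P,S,T,V,W,X}
Edges rejected before the tree was complete: 1.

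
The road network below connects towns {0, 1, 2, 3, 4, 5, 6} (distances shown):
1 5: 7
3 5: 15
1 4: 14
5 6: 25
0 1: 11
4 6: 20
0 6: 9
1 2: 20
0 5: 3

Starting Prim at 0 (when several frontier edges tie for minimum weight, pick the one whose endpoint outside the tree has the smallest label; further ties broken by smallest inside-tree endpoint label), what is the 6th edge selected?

1-2

Prim, starting at 0.
Step 1: cheapest edge leaving the tree is 0 5 (3); add 5.
Step 2: cheapest edge leaving the tree is 1 5 (7); add 1.
Step 3: cheapest edge leaving the tree is 0 6 (9); add 6.
Step 4: cheapest edge leaving the tree is 1 4 (14); add 4.
Step 5: cheapest edge leaving the tree is 3 5 (15); add 3.
Step 6: cheapest edge leaving the tree is 1 2 (20); add 2.
The 6th edge added is 1 2.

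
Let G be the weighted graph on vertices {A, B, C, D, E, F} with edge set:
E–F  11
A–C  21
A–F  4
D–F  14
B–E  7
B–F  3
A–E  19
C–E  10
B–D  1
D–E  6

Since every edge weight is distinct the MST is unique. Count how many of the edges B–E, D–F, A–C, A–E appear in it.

Sort edges by weight, then run Kruskal:
B–D (1): add — endpoints in different components.
B–F (3): add — endpoints in different components.
A–F (4): add — endpoints in different components.
D–E (6): add — endpoints in different components.
B–E (7): skip — B and E already connected.
C–E (10): add — endpoints in different components.
MST edge set: {B–D, B–F, A–F, D–E, C–E}.
Of the listed edges, {} are in the MST → 0.

0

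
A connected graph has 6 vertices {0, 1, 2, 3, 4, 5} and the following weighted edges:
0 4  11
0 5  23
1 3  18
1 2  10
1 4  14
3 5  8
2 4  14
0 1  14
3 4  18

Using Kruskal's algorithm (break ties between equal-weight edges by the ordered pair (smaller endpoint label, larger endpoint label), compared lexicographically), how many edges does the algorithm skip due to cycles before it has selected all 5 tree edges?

Kruskal's algorithm — process edges by increasing weight (ties by edge label):
3 5 (8): add. Components now {0} {1} {2} {3,5} {4}
1 2 (10): add. Components now {0} {1,2} {3,5} {4}
0 4 (11): add. Components now {0,4} {1,2} {3,5}
0 1 (14): add. Components now {0,1,2,4} {3,5}
1 4 (14): skip — 1 and 4 already connected.
2 4 (14): skip — 2 and 4 already connected.
1 3 (18): add. Components now {0,1,2,3,4,5}
Edges rejected before the tree was complete: 2.

2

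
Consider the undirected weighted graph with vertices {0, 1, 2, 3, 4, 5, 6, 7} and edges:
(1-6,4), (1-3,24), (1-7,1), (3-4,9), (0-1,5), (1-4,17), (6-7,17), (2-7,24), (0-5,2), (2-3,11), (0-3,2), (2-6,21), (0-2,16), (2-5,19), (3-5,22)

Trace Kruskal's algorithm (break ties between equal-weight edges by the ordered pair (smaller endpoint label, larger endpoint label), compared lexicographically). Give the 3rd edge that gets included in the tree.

Sort edges by weight, then run Kruskal:
1-7 (1): add — endpoints in different components.
0-3 (2): add — endpoints in different components.
0-5 (2): add — endpoints in different components.
1-6 (4): add — endpoints in different components.
0-1 (5): add — endpoints in different components.
3-4 (9): add — endpoints in different components.
2-3 (11): add — endpoints in different components.
The 3rd edge added is 0-5.

0-5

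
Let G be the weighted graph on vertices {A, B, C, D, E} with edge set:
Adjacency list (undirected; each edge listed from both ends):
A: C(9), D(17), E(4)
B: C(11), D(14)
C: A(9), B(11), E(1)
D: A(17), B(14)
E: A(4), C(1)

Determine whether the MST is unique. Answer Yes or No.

Yes

Kruskal's algorithm — process edges by increasing weight (ties by edge label):
C–E (1): add. Components now {A} {B} {C,E} {D}
A–E (4): add. Components now {A,C,E} {B} {D}
A–C (9): skip — A and C already connected.
B–C (11): add. Components now {A,B,C,E} {D}
B–D (14): add. Components now {A,B,C,D,E}
Every non-tree edge has weight strictly greater than the heaviest edge on the tree path between its endpoints, so the MST is unique.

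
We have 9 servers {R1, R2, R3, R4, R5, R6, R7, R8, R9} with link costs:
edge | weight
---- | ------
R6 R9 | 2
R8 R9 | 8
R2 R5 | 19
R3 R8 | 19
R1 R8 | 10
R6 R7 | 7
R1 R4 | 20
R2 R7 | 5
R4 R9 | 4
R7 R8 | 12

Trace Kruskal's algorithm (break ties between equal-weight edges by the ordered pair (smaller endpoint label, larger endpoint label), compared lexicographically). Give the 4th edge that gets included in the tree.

R6-R7

Kruskal's algorithm — process edges by increasing weight (ties by edge label):
R6 R9 (2): add — endpoints in different components.
R4 R9 (4): add — endpoints in different components.
R2 R7 (5): add — endpoints in different components.
R6 R7 (7): add — endpoints in different components.
R8 R9 (8): add — endpoints in different components.
R1 R8 (10): add — endpoints in different components.
R7 R8 (12): skip — R8 and R7 already connected.
R2 R5 (19): add — endpoints in different components.
R3 R8 (19): add — endpoints in different components.
The 4th edge added is R6 R7.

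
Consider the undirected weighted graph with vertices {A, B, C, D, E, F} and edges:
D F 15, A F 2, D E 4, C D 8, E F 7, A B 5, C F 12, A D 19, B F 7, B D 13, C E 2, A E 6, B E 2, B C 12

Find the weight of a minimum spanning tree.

15

Kruskal's algorithm — process edges by increasing weight (ties by edge label):
A F (2): add. Components now {A,F} {B} {C} {D} {E}
B E (2): add. Components now {A,F} {B,E} {C} {D}
C E (2): add. Components now {A,F} {B,C,E} {D}
D E (4): add. Components now {A,F} {B,C,D,E}
A B (5): add. Components now {A,B,C,D,E,F}
MST edges: A F, B E, C E, D E, A B; total weight 2+2+2+4+5 = 15.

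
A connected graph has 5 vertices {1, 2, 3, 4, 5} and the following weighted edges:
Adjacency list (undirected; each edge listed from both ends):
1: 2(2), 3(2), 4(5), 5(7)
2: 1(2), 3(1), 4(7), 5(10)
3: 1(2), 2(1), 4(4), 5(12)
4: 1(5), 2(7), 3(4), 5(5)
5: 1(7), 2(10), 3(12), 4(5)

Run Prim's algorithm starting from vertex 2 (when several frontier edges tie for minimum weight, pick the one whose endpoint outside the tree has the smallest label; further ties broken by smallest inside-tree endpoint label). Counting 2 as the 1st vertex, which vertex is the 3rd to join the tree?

Prim's algorithm from 2:
Step 1: cheapest edge leaving the tree is 2–3 (1); add 3.
Step 2: cheapest edge leaving the tree is 1–2 (2); add 1.
Step 3: cheapest edge leaving the tree is 3–4 (4); add 4.
Step 4: cheapest edge leaving the tree is 4–5 (5); add 5.
Vertex order: 2, 3, 1, 4, 5. The 3rd vertex is 1.

1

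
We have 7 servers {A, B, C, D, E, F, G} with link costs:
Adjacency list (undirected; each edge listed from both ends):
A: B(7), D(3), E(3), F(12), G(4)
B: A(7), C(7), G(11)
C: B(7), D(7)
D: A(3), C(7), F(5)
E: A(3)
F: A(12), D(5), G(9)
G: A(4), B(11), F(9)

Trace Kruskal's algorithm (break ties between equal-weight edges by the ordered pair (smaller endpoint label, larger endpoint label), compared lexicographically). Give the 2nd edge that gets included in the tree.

A-E

Kruskal: consider edges lightest-first.
A—D (3): add — endpoints in different components.
A—E (3): add — endpoints in different components.
A—G (4): add — endpoints in different components.
D—F (5): add — endpoints in different components.
A—B (7): add — endpoints in different components.
B—C (7): add — endpoints in different components.
The 2nd edge added is A—E.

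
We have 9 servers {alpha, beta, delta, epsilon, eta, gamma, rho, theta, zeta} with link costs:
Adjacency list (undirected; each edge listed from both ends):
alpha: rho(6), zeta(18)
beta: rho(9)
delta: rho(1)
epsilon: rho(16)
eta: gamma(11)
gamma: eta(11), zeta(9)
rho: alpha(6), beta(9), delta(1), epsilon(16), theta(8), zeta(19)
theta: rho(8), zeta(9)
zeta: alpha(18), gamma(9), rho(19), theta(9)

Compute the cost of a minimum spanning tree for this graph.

Sort edges by weight, then run Kruskal:
delta rho (1): add — endpoints in different components.
alpha rho (6): add — endpoints in different components.
rho theta (8): add — endpoints in different components.
beta rho (9): add — endpoints in different components.
gamma zeta (9): add — endpoints in different components.
theta zeta (9): add — endpoints in different components.
eta gamma (11): add — endpoints in different components.
epsilon rho (16): add — endpoints in different components.
MST edges: delta rho, alpha rho, rho theta, beta rho, gamma zeta, theta zeta, eta gamma, epsilon rho; total weight 1+6+8+9+9+9+11+16 = 69.

69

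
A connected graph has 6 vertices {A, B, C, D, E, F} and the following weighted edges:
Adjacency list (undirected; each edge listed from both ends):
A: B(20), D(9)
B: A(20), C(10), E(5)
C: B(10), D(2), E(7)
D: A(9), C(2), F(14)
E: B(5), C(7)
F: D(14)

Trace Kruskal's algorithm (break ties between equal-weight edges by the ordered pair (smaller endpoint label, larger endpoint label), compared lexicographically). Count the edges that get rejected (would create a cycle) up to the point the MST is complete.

Kruskal's algorithm — process edges by increasing weight (ties by edge label):
C D (2): add — endpoints in different components.
B E (5): add — endpoints in different components.
C E (7): add — endpoints in different components.
A D (9): add — endpoints in different components.
B C (10): skip — B and C already connected.
D F (14): add — endpoints in different components.
Edges rejected before the tree was complete: 1.

1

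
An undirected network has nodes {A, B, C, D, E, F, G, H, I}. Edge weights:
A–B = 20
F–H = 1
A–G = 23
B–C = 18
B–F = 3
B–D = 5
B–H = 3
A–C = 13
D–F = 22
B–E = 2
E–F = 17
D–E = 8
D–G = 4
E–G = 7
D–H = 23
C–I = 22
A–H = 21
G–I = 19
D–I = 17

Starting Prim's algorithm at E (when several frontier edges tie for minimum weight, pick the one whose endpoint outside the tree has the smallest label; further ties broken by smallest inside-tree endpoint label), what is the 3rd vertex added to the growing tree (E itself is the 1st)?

Prim, starting at E.
Step 1: cheapest edge leaving the tree is B–E (2); add B.
Step 2: cheapest edge leaving the tree is B–F (3); add F.
Step 3: cheapest edge leaving the tree is F–H (1); add H.
Step 4: cheapest edge leaving the tree is B–D (5); add D.
Step 5: cheapest edge leaving the tree is D–G (4); add G.
Step 6: cheapest edge leaving the tree is D–I (17); add I.
Step 7: cheapest edge leaving the tree is B–C (18); add C.
Step 8: cheapest edge leaving the tree is A–C (13); add A.
Vertex order: E, B, F, H, D, G, I, C, A. The 3rd vertex is F.

F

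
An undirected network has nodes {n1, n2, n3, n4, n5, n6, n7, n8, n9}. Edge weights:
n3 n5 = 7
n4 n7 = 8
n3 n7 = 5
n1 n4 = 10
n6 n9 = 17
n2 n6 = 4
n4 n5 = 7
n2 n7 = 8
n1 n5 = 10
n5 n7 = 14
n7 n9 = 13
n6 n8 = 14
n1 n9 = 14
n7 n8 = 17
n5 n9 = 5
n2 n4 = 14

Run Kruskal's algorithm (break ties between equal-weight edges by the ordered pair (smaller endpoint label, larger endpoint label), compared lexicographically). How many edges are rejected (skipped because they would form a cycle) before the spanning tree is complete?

6

Sort edges by weight, then run Kruskal:
n2 n6 (4): add — endpoints in different components.
n3 n7 (5): add — endpoints in different components.
n5 n9 (5): add — endpoints in different components.
n3 n5 (7): add — endpoints in different components.
n4 n5 (7): add — endpoints in different components.
n2 n7 (8): add — endpoints in different components.
n4 n7 (8): skip — n7 and n4 already connected.
n1 n4 (10): add — endpoints in different components.
n1 n5 (10): skip — n5 and n1 already connected.
n7 n9 (13): skip — n9 and n7 already connected.
n1 n9 (14): skip — n9 and n1 already connected.
n2 n4 (14): skip — n2 and n4 already connected.
n5 n7 (14): skip — n5 and n7 already connected.
n6 n8 (14): add — endpoints in different components.
Edges rejected before the tree was complete: 6.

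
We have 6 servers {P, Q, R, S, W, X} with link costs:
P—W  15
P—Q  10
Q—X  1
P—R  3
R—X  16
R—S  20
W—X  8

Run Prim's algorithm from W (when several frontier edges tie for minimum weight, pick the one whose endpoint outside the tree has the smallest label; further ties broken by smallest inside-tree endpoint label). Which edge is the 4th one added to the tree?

P-R

Prim's algorithm from W:
Step 1: frontier [W—X 8, P—W 15] → take W—X (8); add X.
Step 2: frontier [P—W 15, Q—X 1, R—X 16] → take Q—X (1); add Q.
Step 3: frontier [P—Q 10, P—W 15, R—X 16] → take P—Q (10); add P.
Step 4: frontier [P—R 3, R—X 16] → take P—R (3); add R.
Step 5: frontier [R—S 20] → take R—S (20); add S.
The 4th edge added is P—R.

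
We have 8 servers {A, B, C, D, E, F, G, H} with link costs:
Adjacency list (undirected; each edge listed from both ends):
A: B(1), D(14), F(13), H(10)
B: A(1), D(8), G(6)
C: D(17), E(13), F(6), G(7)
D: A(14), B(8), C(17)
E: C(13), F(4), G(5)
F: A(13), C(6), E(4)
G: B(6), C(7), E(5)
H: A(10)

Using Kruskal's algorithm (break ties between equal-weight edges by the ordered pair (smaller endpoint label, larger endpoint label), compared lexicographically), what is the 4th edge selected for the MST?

B-G

Sort edges by weight, then run Kruskal:
A-B (1): add — endpoints in different components.
E-F (4): add — endpoints in different components.
E-G (5): add — endpoints in different components.
B-G (6): add — endpoints in different components.
C-F (6): add — endpoints in different components.
C-G (7): skip — C and G already connected.
B-D (8): add — endpoints in different components.
A-H (10): add — endpoints in different components.
The 4th edge added is B-G.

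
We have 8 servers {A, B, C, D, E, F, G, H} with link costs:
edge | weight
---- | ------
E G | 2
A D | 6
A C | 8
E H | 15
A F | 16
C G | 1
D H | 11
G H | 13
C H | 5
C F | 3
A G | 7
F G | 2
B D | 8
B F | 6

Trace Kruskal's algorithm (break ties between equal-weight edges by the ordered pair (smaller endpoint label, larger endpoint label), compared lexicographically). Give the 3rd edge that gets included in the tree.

F-G

Kruskal's algorithm — process edges by increasing weight (ties by edge label):
C G (1): add — endpoints in different components.
E G (2): add — endpoints in different components.
F G (2): add — endpoints in different components.
C F (3): skip — C and F already connected.
C H (5): add — endpoints in different components.
A D (6): add — endpoints in different components.
B F (6): add — endpoints in different components.
A G (7): add — endpoints in different components.
The 3rd edge added is F G.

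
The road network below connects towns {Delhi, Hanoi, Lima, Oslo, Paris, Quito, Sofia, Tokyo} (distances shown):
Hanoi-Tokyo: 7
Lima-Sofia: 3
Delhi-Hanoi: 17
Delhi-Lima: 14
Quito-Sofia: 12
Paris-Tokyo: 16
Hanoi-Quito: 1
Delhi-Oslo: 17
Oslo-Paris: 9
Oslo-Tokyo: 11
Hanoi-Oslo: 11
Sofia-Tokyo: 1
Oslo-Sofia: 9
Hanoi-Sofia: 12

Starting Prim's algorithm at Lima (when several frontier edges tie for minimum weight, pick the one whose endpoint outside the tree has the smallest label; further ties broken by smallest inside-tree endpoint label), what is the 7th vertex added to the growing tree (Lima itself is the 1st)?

Paris

Grow the tree from Lima using Prim:
Step 1: frontier [Lima-Sofia 3, Delhi-Lima 14] → take Lima-Sofia (3); add Sofia.
Step 2: frontier [Delhi-Lima 14, Sofia-Tokyo 1, Oslo-Sofia 9, Hanoi-Sofia 12, Quito-Sofia 12] → take Sofia-Tokyo (1); add Tokyo.
Step 3: frontier [Delhi-Lima 14, Oslo-Sofia 9, Hanoi-Sofia 12, Quito-Sofia 12, Hanoi-Tokyo 7, Oslo-Tokyo 11, Paris-Tokyo 16] → take Hanoi-Tokyo (7); add Hanoi.
Step 4: frontier [Hanoi-Quito 1, Hanoi-Oslo 11, Delhi-Hanoi 17, Delhi-Lima 14, Oslo-Sofia 9, Quito-Sofia 12, Oslo-Tokyo 11, Paris-Tokyo 16] → take Hanoi-Quito (1); add Quito.
Step 5: frontier [Hanoi-Oslo 11, Delhi-Hanoi 17, Delhi-Lima 14, Oslo-Sofia 9, Oslo-Tokyo 11, Paris-Tokyo 16] → take Oslo-Sofia (9); add Oslo.
Step 6: frontier [Delhi-Hanoi 17, Delhi-Lima 14, Oslo-Paris 9, Delhi-Oslo 17, Paris-Tokyo 16] → take Oslo-Paris (9); add Paris.
Step 7: frontier [Delhi-Hanoi 17, Delhi-Lima 14, Delhi-Oslo 17] → take Delhi-Lima (14); add Delhi.
Vertex order: Lima, Sofia, Tokyo, Hanoi, Quito, Oslo, Paris, Delhi. The 7th vertex is Paris.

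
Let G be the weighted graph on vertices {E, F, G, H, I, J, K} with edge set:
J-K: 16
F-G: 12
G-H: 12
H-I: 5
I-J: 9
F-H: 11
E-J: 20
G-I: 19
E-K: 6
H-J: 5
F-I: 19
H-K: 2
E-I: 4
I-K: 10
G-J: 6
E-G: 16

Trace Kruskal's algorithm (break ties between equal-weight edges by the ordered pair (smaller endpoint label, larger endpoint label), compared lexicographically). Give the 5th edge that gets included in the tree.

Kruskal: consider edges lightest-first.
H-K (2): add. Components now {E} {F} {G} {H,K} {I} {J}
E-I (4): add. Components now {E,I} {F} {G} {H,K} {J}
H-I (5): add. Components now {E,H,I,K} {F} {G} {J}
H-J (5): add. Components now {E,H,I,J,K} {F} {G}
E-K (6): skip — E and K already connected.
G-J (6): add. Components now {E,G,H,I,J,K} {F}
I-J (9): skip — I and J already connected.
I-K (10): skip — I and K already connected.
F-H (11): add. Components now {E,F,G,H,I,J,K}
The 5th edge added is G-J.

G-J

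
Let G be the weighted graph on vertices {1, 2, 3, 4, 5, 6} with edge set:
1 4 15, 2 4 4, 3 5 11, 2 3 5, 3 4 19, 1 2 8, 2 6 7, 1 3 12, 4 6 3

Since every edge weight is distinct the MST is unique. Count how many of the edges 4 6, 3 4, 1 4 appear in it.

1

Kruskal: consider edges lightest-first.
4 6 (3): add — endpoints in different components.
2 4 (4): add — endpoints in different components.
2 3 (5): add — endpoints in different components.
2 6 (7): skip — 2 and 6 already connected.
1 2 (8): add — endpoints in different components.
3 5 (11): add — endpoints in different components.
MST edge set: {4 6, 2 4, 2 3, 1 2, 3 5}.
Of the listed edges, {4 6} are in the MST → 1.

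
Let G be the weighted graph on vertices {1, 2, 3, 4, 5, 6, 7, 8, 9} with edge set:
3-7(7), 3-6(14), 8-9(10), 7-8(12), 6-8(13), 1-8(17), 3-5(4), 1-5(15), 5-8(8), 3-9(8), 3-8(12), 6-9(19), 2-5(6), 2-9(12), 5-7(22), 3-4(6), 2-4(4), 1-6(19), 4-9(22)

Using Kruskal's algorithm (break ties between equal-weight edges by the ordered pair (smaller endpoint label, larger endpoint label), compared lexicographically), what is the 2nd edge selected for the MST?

3-5

Sort edges by weight, then run Kruskal:
2-4 (4): add — endpoints in different components.
3-5 (4): add — endpoints in different components.
2-5 (6): add — endpoints in different components.
3-4 (6): skip — 3 and 4 already connected.
3-7 (7): add — endpoints in different components.
3-9 (8): add — endpoints in different components.
5-8 (8): add — endpoints in different components.
8-9 (10): skip — 8 and 9 already connected.
2-9 (12): skip — 2 and 9 already connected.
3-8 (12): skip — 3 and 8 already connected.
7-8 (12): skip — 7 and 8 already connected.
6-8 (13): add — endpoints in different components.
3-6 (14): skip — 3 and 6 already connected.
1-5 (15): add — endpoints in different components.
The 2nd edge added is 3-5.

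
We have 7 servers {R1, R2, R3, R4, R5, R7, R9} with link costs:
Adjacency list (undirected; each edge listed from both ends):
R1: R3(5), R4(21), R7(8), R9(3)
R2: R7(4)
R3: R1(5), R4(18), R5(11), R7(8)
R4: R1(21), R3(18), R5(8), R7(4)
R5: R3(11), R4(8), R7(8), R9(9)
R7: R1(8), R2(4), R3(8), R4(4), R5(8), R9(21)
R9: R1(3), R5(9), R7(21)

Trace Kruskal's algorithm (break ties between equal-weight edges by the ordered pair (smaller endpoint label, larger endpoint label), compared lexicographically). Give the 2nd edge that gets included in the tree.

R2-R7

Sort edges by weight, then run Kruskal:
R1-R9 (3): add. Components now {R1,R9} {R2} {R5} {R7} {R3} {R4}
R2-R7 (4): add. Components now {R1,R9} {R2,R7} {R5} {R3} {R4}
R4-R7 (4): add. Components now {R1,R9} {R2,R4,R7} {R5} {R3}
R1-R3 (5): add. Components now {R1,R3,R9} {R2,R4,R7} {R5}
R1-R7 (8): add. Components now {R1,R2,R3,R4,R7,R9} {R5}
R3-R7 (8): skip — R7 and R3 already connected.
R4-R5 (8): add. Components now {R1,R2,R3,R4,R5,R7,R9}
The 2nd edge added is R2-R7.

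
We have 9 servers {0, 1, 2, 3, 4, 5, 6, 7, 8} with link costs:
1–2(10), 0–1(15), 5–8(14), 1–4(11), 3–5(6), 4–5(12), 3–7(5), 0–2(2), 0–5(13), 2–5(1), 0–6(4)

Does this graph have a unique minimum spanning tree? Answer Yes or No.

Yes

Kruskal: consider edges lightest-first.
2–5 (1): add — endpoints in different components.
0–2 (2): add — endpoints in different components.
0–6 (4): add — endpoints in different components.
3–7 (5): add — endpoints in different components.
3–5 (6): add — endpoints in different components.
1–2 (10): add — endpoints in different components.
1–4 (11): add — endpoints in different components.
4–5 (12): skip — 4 and 5 already connected.
0–5 (13): skip — 0 and 5 already connected.
5–8 (14): add — endpoints in different components.
Every non-tree edge has weight strictly greater than the heaviest edge on the tree path between its endpoints, so the MST is unique.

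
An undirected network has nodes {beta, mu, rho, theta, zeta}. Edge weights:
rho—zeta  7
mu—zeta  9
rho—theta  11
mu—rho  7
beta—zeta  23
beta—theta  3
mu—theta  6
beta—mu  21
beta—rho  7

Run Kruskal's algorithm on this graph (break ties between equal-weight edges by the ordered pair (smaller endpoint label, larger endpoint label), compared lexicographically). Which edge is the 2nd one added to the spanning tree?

Sort edges by weight, then run Kruskal:
beta—theta (3): add — endpoints in different components.
mu—theta (6): add — endpoints in different components.
beta—rho (7): add — endpoints in different components.
mu—rho (7): skip — rho and mu already connected.
rho—zeta (7): add — endpoints in different components.
The 2nd edge added is mu—theta.

mu-theta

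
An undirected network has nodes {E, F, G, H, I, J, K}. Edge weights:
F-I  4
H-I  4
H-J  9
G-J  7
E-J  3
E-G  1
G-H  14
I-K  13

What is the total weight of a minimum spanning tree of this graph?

Sort edges by weight, then run Kruskal:
E-G (1): add. Components now {E,G} {F} {H} {I} {J} {K}
E-J (3): add. Components now {E,G,J} {F} {H} {I} {K}
F-I (4): add. Components now {E,G,J} {F,I} {H} {K}
H-I (4): add. Components now {E,G,J} {F,H,I} {K}
G-J (7): skip — G and J already connected.
H-J (9): add. Components now {E,F,G,H,I,J} {K}
I-K (13): add. Components now {E,F,G,H,I,J,K}
MST edges: E-G, E-J, F-I, H-I, H-J, I-K; total weight 1+3+4+4+9+13 = 34.

34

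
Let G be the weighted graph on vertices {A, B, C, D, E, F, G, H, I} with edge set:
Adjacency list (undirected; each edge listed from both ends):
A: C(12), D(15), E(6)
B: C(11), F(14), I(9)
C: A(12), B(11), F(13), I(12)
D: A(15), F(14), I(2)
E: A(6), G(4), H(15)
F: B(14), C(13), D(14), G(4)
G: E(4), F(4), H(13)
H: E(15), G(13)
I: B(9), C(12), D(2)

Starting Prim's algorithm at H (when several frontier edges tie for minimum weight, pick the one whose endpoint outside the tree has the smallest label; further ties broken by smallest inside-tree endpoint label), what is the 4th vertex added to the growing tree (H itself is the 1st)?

Grow the tree from H using Prim:
Step 1: frontier [G—H 13, E—H 15] → take G—H (13); add G.
Step 2: frontier [E—G 4, F—G 4, E—H 15] → take E—G (4); add E.
Step 3: frontier [A—E 6, F—G 4] → take F—G (4); add F.
Step 4: frontier [A—E 6, C—F 13, B—F 14, D—F 14] → take A—E (6); add A.
Step 5: frontier [A—C 12, A—D 15, C—F 13, B—F 14, D—F 14] → take A—C (12); add C.
Step 6: frontier [A—D 15, B—C 11, C—I 12, B—F 14, D—F 14] → take B—C (11); add B.
Step 7: frontier [A—D 15, B—I 9, C—I 12, D—F 14] → take B—I (9); add I.
Step 8: frontier [A—D 15, D—F 14, D—I 2] → take D—I (2); add D.
Vertex order: H, G, E, F, A, C, B, I, D. The 4th vertex is F.

F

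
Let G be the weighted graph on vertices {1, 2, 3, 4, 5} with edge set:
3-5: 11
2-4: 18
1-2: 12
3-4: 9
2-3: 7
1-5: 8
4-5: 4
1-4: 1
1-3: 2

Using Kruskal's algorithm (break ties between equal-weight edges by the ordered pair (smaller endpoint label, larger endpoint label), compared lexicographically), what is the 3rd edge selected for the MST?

Sort edges by weight, then run Kruskal:
1-4 (1): add — endpoints in different components.
1-3 (2): add — endpoints in different components.
4-5 (4): add — endpoints in different components.
2-3 (7): add — endpoints in different components.
The 3rd edge added is 4-5.

4-5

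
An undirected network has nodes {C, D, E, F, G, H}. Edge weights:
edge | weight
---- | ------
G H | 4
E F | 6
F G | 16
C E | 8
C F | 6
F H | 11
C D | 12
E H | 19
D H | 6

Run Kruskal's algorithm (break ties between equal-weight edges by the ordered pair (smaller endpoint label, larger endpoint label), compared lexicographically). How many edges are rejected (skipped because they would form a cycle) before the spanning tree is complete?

1

Sort edges by weight, then run Kruskal:
G H (4): add. Components now {C} {D} {E} {F} {G,H}
C F (6): add. Components now {C,F} {D} {E} {G,H}
D H (6): add. Components now {C,F} {D,G,H} {E}
E F (6): add. Components now {C,E,F} {D,G,H}
C E (8): skip — C and E already connected.
F H (11): add. Components now {C,D,E,F,G,H}
Edges rejected before the tree was complete: 1.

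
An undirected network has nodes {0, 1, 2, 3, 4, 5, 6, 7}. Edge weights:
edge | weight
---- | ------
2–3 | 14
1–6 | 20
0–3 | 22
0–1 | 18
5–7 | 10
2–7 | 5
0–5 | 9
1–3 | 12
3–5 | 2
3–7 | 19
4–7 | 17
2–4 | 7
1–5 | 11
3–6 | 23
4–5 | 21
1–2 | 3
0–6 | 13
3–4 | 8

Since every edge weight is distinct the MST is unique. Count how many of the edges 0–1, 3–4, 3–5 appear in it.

Sort edges by weight, then run Kruskal:
3–5 (2): add — endpoints in different components.
1–2 (3): add — endpoints in different components.
2–7 (5): add — endpoints in different components.
2–4 (7): add — endpoints in different components.
3–4 (8): add — endpoints in different components.
0–5 (9): add — endpoints in different components.
5–7 (10): skip — 5 and 7 already connected.
1–5 (11): skip — 1 and 5 already connected.
1–3 (12): skip — 1 and 3 already connected.
0–6 (13): add — endpoints in different components.
MST edge set: {3–5, 1–2, 2–7, 2–4, 3–4, 0–5, 0–6}.
Of the listed edges, {3–4, 3–5} are in the MST → 2.

2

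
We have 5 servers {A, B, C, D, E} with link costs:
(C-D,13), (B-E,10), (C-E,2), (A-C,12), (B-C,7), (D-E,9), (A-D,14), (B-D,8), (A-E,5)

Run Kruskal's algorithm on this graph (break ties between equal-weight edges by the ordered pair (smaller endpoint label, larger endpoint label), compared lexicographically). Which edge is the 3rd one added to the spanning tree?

B-C

Kruskal: consider edges lightest-first.
C-E (2): add. Components now {A} {B} {C,E} {D}
A-E (5): add. Components now {A,C,E} {B} {D}
B-C (7): add. Components now {A,B,C,E} {D}
B-D (8): add. Components now {A,B,C,D,E}
The 3rd edge added is B-C.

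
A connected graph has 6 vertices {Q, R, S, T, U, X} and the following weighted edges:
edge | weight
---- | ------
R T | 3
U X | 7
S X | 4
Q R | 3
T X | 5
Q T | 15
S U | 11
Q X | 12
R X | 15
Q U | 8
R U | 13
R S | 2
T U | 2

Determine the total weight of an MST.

Sort edges by weight, then run Kruskal:
R S (2): add. Components now {R,S} {T} {X} {U} {Q}
T U (2): add. Components now {R,S} {T,U} {X} {Q}
Q R (3): add. Components now {Q,R,S} {T,U} {X}
R T (3): add. Components now {Q,R,S,T,U} {X}
S X (4): add. Components now {Q,R,S,T,U,X}
MST edges: R S, T U, Q R, R T, S X; total weight 2+2+3+3+4 = 14.

14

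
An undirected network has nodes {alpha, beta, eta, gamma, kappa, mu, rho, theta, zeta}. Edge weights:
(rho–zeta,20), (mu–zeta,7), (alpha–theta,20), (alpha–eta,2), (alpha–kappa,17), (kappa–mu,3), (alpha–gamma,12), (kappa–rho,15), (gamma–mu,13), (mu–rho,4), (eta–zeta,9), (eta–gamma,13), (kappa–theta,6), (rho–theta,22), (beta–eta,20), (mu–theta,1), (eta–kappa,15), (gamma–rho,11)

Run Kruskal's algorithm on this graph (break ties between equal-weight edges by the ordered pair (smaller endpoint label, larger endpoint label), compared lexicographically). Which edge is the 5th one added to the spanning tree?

mu-zeta

Kruskal's algorithm — process edges by increasing weight (ties by edge label):
mu–theta (1): add — endpoints in different components.
alpha–eta (2): add — endpoints in different components.
kappa–mu (3): add — endpoints in different components.
mu–rho (4): add — endpoints in different components.
kappa–theta (6): skip — theta and kappa already connected.
mu–zeta (7): add — endpoints in different components.
eta–zeta (9): add — endpoints in different components.
gamma–rho (11): add — endpoints in different components.
alpha–gamma (12): skip — gamma and alpha already connected.
eta–gamma (13): skip — gamma and eta already connected.
gamma–mu (13): skip — gamma and mu already connected.
eta–kappa (15): skip — kappa and eta already connected.
kappa–rho (15): skip — kappa and rho already connected.
alpha–kappa (17): skip — kappa and alpha already connected.
alpha–theta (20): skip — theta and alpha already connected.
beta–eta (20): add — endpoints in different components.
The 5th edge added is mu–zeta.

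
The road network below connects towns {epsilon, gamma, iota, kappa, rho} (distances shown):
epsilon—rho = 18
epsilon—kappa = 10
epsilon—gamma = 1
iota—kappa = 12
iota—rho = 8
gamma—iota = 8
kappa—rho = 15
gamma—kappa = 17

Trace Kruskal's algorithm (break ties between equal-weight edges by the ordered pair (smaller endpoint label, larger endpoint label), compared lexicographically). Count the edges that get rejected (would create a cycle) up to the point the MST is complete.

0

Sort edges by weight, then run Kruskal:
epsilon—gamma (1): add — endpoints in different components.
gamma—iota (8): add — endpoints in different components.
iota—rho (8): add — endpoints in different components.
epsilon—kappa (10): add — endpoints in different components.
Edges rejected before the tree was complete: 0.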